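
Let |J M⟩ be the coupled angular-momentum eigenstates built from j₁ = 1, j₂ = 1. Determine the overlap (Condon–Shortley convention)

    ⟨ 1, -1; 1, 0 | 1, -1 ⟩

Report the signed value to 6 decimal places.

triangle: 1!*1!*1!/4! = 1/24
(j±m)!: 0!*2!*1!*1!*0!*2! = 4
prefactor² = (2J+1)*Δ*N² = 1/2
  k=1: −1/(1!*0!*1!*0!*0!*1!) = -1
Σ = -1  ⇒  CG² = 1/2*(-1)² = 1/2
CG = −√(1/2) = -0.707107

-0.707107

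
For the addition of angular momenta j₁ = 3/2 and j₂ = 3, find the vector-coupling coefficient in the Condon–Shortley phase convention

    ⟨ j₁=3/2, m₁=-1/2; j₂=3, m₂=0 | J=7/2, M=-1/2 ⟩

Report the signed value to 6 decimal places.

√[8·1!2!5!/9! · 1!2!3!3!3!4!] = √(384/7)
  +(−1)^0/∏(0,1,2,3,0,2)! = 1/24  (running 1/24)
  +(−1)^1/∏(1,0,1,2,1,3)! = -1/12  (running -1/24)
⟨..|..⟩ = √(384/7)·(-1/24) = -0.308607

-0.308607  (= −√(2/21))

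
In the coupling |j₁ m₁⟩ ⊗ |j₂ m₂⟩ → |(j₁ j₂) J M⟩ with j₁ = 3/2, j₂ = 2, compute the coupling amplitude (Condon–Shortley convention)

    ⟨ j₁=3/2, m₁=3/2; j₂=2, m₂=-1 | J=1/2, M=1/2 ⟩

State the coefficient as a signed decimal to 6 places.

√[2·3!0!1!/5! · 3!0!1!3!1!0!] = √(18/5)
  +(−1)^0/∏(0,3,0,1,0,0)! = 1/6  (running 1/6)
⟨..|..⟩ = √(18/5)·(1/6) = +0.316228

+0.316228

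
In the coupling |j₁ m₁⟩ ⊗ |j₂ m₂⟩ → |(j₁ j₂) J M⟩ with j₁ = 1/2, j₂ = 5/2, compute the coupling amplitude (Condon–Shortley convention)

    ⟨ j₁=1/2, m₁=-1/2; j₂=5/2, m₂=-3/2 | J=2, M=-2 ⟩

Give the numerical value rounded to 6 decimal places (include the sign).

√[5·1!0!4!/6! · 0!1!1!4!0!4!] = √(96)
  +(−1)^1/∏(1,0,0,0,0,4)! = -1/24  (running -1/24)
⟨..|..⟩ = √(96)·(-1/24) = -0.408248

−√(1/6) ≈ -0.408248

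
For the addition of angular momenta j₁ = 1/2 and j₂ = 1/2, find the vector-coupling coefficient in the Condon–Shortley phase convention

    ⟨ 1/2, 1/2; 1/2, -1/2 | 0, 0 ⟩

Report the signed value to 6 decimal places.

j₁+j₂−J=1  J+j₁−j₂=0  J−j₁+j₂=0  j₁+j₂+J+1=2
(j₁±m₁, j₂±m₂, J±M) = (1,0,0,1,0,0)
P² = 1/2
sum k=0..0:
  [0] +1/1 = 1
S = 1
C² = P²·S² = 1/2 ; C = +0.707107

+√(1/2) = +0.707107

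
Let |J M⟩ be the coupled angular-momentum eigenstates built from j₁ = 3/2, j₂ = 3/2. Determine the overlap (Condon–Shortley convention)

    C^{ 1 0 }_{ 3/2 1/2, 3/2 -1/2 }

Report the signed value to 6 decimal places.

−√(1/20) ≈ -0.223607

j₁+j₂−J=2  J+j₁−j₂=1  J−j₁+j₂=1  j₁+j₂+J+1=5
(j₁±m₁, j₂±m₂, J±M) = (2,1,1,2,1,1)
P² = 1/5
sum k=0..1:
  [0] +1/2 = 1/2
  [1] −1/1 = -1
S = -1/2
C² = P²·S² = 1/20 ; C = -0.223607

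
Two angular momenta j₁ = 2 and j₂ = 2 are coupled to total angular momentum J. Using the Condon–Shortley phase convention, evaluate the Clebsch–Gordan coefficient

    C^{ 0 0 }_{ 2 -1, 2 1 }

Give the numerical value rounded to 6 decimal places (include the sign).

−√(1/5) = -0.447214

√[1·4!0!0!/5! · 1!3!3!1!0!0!] = √(36/5)
  +(−1)^3/∏(3,1,0,0,0,0)! = -1/6  (running -1/6)
⟨..|..⟩ = √(36/5)·(-1/6) = -0.447214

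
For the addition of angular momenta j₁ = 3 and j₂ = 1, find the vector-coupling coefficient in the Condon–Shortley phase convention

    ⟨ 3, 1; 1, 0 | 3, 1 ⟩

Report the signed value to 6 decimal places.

+√(1/12) ≈ +0.288675

triangle: 1!*5!*1!/8! = 120/40320
(j±m)!: 4!*2!*1!*1!*4!*2! = 2304
prefactor² = (2J+1)*Δ*N² = 48
  k=0: +1/(0!*1!*2!*1!*3!*0!) = 1/12
  k=1: −1/(1!*0!*1!*0!*4!*1!) = -1/24
Σ = 1/24  ⇒  CG² = 48*1/24² = 1/12
CG = +√(1/12) = +0.288675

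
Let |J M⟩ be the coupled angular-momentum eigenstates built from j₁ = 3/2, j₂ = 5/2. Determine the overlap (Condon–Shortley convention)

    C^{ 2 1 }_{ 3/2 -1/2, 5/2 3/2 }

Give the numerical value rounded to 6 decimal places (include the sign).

+√(1/42) ≈ +0.154303

triangle: 2!*1!*3!/7! = 12/5040
(j±m)!: 1!*2!*4!*1!*3!*1! = 288
prefactor² = (2J+1)*Δ*N² = 24/7
  k=1: −1/(1!*1!*1!*3!*0!*0!) = -1/6
  k=2: +1/(2!*0!*0!*2!*1!*1!) = 1/4
Σ = 1/12  ⇒  CG² = 24/7*1/12² = 1/42
CG = +√(1/42) = +0.154303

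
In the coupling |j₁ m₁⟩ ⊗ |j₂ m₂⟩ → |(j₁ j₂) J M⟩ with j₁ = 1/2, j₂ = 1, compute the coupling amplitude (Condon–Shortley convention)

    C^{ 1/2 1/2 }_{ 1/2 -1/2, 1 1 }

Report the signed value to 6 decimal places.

j₁+j₂−J=1  J+j₁−j₂=0  J−j₁+j₂=1  j₁+j₂+J+1=3
(j₁±m₁, j₂±m₂, J±M) = (0,1,2,0,1,0)
P² = 2/3
sum k=1..1:
  [1] −1/1 = -1
S = -1
C² = P²·S² = 2/3 ; C = -0.816497

-0.816497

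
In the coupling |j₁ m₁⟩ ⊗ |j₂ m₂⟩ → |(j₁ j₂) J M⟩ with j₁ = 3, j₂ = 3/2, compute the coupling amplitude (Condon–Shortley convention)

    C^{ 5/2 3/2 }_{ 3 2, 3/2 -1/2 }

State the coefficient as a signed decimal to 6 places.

triangle: 2!·4!·1!/8! = 48/40320
(j±m)!: 5!·1!·1!·2!·4!·1! = 5760
prefactor² = (2J+1)·Δ·N² = 288/7
  k=0: +1/(0!·2!·1!·1!·3!·0!) = 1/12
  k=1: −1/(1!·1!·0!·0!·4!·1!) = -1/24
Σ = 1/24  ⇒  CG² = 288/7·1/24² = 1/14
CG = +√(1/14) = +0.267261

+0.267261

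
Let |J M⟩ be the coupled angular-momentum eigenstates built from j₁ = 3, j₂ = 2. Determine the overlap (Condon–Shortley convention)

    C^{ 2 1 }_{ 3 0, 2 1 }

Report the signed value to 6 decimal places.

j₁+j₂−J=3  J+j₁−j₂=3  J−j₁+j₂=1  j₁+j₂+J+1=8
(j₁±m₁, j₂±m₂, J±M) = (3,3,3,1,3,1)
P² = 81/14
sum k=2..3:
  [2] +1/4 = 1/4
  [3] −1/36 = -1/36
S = 2/9
C² = P²·S² = 2/7 ; C = +0.534522

+√(2/7) ≈ +0.534522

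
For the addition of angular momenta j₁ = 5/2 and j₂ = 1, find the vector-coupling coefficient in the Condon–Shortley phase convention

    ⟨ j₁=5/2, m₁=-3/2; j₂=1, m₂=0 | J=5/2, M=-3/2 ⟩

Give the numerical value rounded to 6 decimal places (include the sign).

−√(9/35) = -0.507093

√[6·1!4!1!/7! · 1!4!1!1!1!4!] = √(576/35)
  +(−1)^0/∏(0,1,4,1,0,0)! = 1/24  (running 1/24)
  +(−1)^1/∏(1,0,3,0,1,1)! = -1/6  (running -1/8)
⟨..|..⟩ = √(576/35)·(-1/8) = -0.507093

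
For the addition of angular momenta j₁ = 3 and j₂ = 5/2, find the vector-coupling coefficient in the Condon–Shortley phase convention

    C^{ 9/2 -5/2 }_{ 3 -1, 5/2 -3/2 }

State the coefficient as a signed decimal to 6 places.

j₁+j₂−J=1  J+j₁−j₂=5  J−j₁+j₂=4  j₁+j₂+J+1=11
(j₁±m₁, j₂±m₂, J±M) = (2,4,1,4,2,7)
P² = 92160/11
sum k=0..1:
  [0] +1/144 = 1/144
  [1] −1/288 = -1/288
S = 1/288
C² = P²·S² = 10/99 ; C = +0.317821

+√(10/99) ≈ +0.317821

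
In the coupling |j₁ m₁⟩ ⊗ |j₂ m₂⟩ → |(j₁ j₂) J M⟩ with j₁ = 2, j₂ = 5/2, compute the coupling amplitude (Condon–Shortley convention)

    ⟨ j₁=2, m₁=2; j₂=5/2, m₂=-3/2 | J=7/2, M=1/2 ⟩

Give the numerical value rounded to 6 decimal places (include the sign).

triangle: 1!×3!×4!/9! = 144/362880
(j±m)!: 4!×0!×1!×4!×4!×3! = 82944
prefactor² = (2J+1)×Δ×N² = 9216/35
  k=0: +1/(0!×1!×0!×1!×3!×3!) = 1/36
Σ = 1/36  ⇒  CG² = 9216/35×1/36² = 64/315
CG = +√(64/315) = +0.450749

+√(64/315) = +0.450749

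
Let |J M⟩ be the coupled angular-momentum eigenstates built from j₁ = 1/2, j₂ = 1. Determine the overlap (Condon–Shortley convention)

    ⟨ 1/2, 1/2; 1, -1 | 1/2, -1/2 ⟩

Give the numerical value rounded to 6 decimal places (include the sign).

+0.816497  (= +√(2/3))

√[2·1!0!1!/3! · 1!0!0!2!0!1!] = √(2/3)
  +(−1)^0/∏(0,1,0,0,0,1)! = 1  (running 1)
⟨..|..⟩ = √(2/3)·(1) = +0.816497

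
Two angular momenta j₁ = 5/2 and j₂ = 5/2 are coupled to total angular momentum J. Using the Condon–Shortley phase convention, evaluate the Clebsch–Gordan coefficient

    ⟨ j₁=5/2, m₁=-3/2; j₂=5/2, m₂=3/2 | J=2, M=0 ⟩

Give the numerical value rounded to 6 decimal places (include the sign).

−√(1/84) ≈ -0.109109

j₁+j₂−J=3  J+j₁−j₂=2  J−j₁+j₂=2  j₁+j₂+J+1=8
(j₁±m₁, j₂±m₂, J±M) = (1,4,4,1,2,2)
P² = 48/7
sum k=2..3:
  [2] +1/8 = 1/8
  [3] −1/6 = -1/6
S = -1/24
C² = P²·S² = 1/84 ; C = -0.109109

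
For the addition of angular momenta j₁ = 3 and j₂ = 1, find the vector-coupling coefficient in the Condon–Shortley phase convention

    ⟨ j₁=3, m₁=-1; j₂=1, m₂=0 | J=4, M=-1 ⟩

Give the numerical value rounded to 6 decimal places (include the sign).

triangle: 0!*6!*2!/9! = 1440/362880
(j±m)!: 2!*4!*1!*1!*3!*5! = 34560
prefactor² = (2J+1)*Δ*N² = 8640/7
  k=0: +1/(0!*0!*4!*1!*2!*1!) = 1/48
Σ = 1/48  ⇒  CG² = 8640/7*1/48² = 15/28
CG = +√(15/28) = +0.731925

+√(15/28) ≈ +0.731925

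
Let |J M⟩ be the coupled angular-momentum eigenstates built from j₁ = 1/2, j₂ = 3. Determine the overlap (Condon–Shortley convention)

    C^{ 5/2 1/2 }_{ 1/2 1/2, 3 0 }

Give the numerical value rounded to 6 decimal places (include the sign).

triangle: 1!×0!×5!/7! = 120/5040
(j±m)!: 1!×0!×3!×3!×3!×2! = 432
prefactor² = (2J+1)×Δ×N² = 432/7
  k=0: +1/(0!×1!×0!×3!×0!×2!) = 1/12
Σ = 1/12  ⇒  CG² = 432/7×1/12² = 3/7
CG = +√(3/7) = +0.654654

+0.654654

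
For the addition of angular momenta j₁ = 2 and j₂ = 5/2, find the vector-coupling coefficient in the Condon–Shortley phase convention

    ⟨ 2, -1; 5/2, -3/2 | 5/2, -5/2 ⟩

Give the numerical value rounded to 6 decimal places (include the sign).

−√(3/7) = -0.654654

√[6·2!2!3!/8! · 1!3!1!4!0!5!] = √(432/7)
  +(−1)^1/∏(1,1,2,0,0,3)! = -1/12  (running -1/12)
⟨..|..⟩ = √(432/7)·(-1/12) = -0.654654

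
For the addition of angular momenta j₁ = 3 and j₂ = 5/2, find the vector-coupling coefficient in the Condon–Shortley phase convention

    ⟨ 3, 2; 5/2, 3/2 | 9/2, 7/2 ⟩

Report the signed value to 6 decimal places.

triangle: 1!*5!*4!/11! = 2880/39916800
(j±m)!: 5!*1!*4!*1!*8!*1! = 116121600
prefactor² = (2J+1)*Δ*N² = 921600/11
  k=0: +1/(0!*1!*1!*4!*4!*0!) = 1/576
  k=1: −1/(1!*0!*0!*3!*5!*1!) = -1/720
Σ = 1/2880  ⇒  CG² = 921600/11*1/2880² = 1/99
CG = +√(1/99) = +0.100504

+√(1/99) ≈ +0.100504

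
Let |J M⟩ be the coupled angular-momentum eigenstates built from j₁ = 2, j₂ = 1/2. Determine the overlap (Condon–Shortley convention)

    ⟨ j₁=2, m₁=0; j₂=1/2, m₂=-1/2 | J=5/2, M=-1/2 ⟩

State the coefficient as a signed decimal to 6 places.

+√(3/5) = +0.774597

triangle: 0!·4!·1!/6! = 24/720
(j±m)!: 2!·2!·0!·1!·2!·3! = 48
prefactor² = (2J+1)·Δ·N² = 48/5
  k=0: +1/(0!·0!·2!·0!·2!·1!) = 1/4
Σ = 1/4  ⇒  CG² = 48/5·1/4² = 3/5
CG = +√(3/5) = +0.774597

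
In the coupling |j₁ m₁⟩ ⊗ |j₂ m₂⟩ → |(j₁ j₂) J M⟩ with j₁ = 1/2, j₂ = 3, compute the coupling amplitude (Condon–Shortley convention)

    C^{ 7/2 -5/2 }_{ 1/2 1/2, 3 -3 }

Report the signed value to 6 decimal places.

+√(1/7) ≈ +0.377964

triangle: 0!×1!×6!/8! = 720/40320
(j±m)!: 1!×0!×0!×6!×1!×6! = 518400
prefactor² = (2J+1)×Δ×N² = 518400/7
  k=0: +1/(0!×0!×0!×0!×1!×6!) = 1/720
Σ = 1/720  ⇒  CG² = 518400/7×1/720² = 1/7
CG = +√(1/7) = +0.377964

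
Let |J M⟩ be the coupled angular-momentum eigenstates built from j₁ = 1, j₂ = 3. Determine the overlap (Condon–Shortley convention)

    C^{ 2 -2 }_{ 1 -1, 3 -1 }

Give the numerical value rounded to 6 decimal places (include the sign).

+0.218218

√[5·2!0!4!/7! · 0!2!2!4!0!4!] = √(768/7)
  +(−1)^2/∏(2,0,0,0,0,4)! = 1/48  (running 1/48)
⟨..|..⟩ = √(768/7)·(1/48) = +0.218218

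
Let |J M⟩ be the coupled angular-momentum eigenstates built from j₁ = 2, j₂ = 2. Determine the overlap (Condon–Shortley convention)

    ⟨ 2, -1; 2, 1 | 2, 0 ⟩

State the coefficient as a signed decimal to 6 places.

triangle: 2!·2!·2!/7! = 8/5040
(j±m)!: 1!·3!·3!·1!·2!·2! = 144
prefactor² = (2J+1)·Δ·N² = 8/7
  k=1: −1/(1!·1!·2!·2!·0!·0!) = -1/4
  k=2: +1/(2!·0!·1!·1!·1!·1!) = 1/2
Σ = 1/4  ⇒  CG² = 8/7·1/4² = 1/14
CG = +√(1/14) = +0.267261

+√(1/14) = +0.267261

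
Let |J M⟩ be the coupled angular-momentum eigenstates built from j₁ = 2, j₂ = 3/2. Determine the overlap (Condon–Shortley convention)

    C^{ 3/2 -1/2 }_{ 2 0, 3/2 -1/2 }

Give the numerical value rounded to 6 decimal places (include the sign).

√[4·2!2!1!/6! · 2!2!1!2!1!2!] = √(16/45)
  +(−1)^0/∏(0,2,2,1,0,0)! = 1/4  (running 1/4)
  +(−1)^1/∏(1,1,1,0,1,1)! = -1  (running -3/4)
⟨..|..⟩ = √(16/45)·(-3/4) = -0.447214

-0.447214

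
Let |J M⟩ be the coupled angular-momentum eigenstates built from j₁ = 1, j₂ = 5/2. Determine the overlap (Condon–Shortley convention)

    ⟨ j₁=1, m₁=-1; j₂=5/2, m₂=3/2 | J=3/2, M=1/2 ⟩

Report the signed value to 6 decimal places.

+√(2/5) = +0.632456

triangle: 2!*0!*3!/6! = 12/720
(j±m)!: 0!*2!*4!*1!*2!*1! = 96
prefactor² = (2J+1)*Δ*N² = 32/5
  k=2: +1/(2!*0!*0!*2!*0!*1!) = 1/4
Σ = 1/4  ⇒  CG² = 32/5*1/4² = 2/5
CG = +√(2/5) = +0.632456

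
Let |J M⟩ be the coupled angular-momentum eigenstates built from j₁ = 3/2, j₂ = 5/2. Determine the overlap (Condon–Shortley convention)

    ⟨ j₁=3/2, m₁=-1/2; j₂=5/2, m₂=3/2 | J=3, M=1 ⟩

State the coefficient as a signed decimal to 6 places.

triangle: 1!·2!·4!/8! = 48/40320
(j±m)!: 1!·2!·4!·1!·4!·2! = 2304
prefactor² = (2J+1)·Δ·N² = 96/5
  k=0: +1/(0!·1!·2!·4!·0!·0!) = 1/48
  k=1: −1/(1!·0!·1!·3!·1!·1!) = -1/6
Σ = -7/48  ⇒  CG² = 96/5·(-7/48)² = 49/120
CG = −√(49/120) = -0.639010

−√(49/120) ≈ -0.639010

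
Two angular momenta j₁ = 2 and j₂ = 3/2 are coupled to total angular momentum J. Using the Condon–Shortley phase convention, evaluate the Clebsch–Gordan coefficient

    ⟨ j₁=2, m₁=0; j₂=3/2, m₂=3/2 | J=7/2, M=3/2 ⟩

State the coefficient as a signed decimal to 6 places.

j₁+j₂−J=0  J+j₁−j₂=4  J−j₁+j₂=3  j₁+j₂+J+1=8
(j₁±m₁, j₂±m₂, J±M) = (2,2,3,0,5,2)
P² = 1152/7
sum k=0..0:
  [0] +1/24 = 1/24
S = 1/24
C² = P²·S² = 2/7 ; C = +0.534522

+0.534522  (= +√(2/7))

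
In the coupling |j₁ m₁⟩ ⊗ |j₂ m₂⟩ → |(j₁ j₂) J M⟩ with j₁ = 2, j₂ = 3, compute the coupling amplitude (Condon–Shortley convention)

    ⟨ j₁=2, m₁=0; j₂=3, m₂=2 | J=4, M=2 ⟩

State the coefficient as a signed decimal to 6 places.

−√(12/35) = -0.585540

triangle: 1!·3!·5!/10! = 720/3628800
(j±m)!: 2!·2!·5!·1!·6!·2! = 691200
prefactor² = (2J+1)·Δ·N² = 8640/7
  k=0: +1/(0!·1!·2!·5!·1!·0!) = 1/240
  k=1: −1/(1!·0!·1!·4!·2!·1!) = -1/48
Σ = -1/60  ⇒  CG² = 8640/7·(-1/60)² = 12/35
CG = −√(12/35) = -0.585540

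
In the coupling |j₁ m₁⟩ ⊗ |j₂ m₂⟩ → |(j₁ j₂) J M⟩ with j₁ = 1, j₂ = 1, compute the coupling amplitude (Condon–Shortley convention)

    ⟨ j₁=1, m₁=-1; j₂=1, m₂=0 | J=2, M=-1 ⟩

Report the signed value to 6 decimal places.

√[5·0!2!2!/5! · 0!2!1!1!1!3!] = √(2)
  +(−1)^0/∏(0,0,2,1,0,1)! = 1/2  (running 1/2)
⟨..|..⟩ = √(2)·(1/2) = +0.707107

+0.707107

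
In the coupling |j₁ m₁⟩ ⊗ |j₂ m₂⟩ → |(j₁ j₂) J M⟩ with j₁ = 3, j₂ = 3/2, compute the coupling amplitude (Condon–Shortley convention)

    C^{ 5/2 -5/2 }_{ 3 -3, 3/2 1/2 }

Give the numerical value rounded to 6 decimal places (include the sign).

+0.731925  (= +√(15/28))

triangle: 2!*4!*1!/8! = 48/40320
(j±m)!: 0!*6!*2!*1!*0!*5! = 172800
prefactor² = (2J+1)*Δ*N² = 8640/7
  k=2: +1/(2!*0!*4!*0!*0!*1!) = 1/48
Σ = 1/48  ⇒  CG² = 8640/7*1/48² = 15/28
CG = +√(15/28) = +0.731925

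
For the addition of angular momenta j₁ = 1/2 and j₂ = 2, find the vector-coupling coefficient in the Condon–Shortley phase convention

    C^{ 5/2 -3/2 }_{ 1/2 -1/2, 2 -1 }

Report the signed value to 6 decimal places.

+0.894427  (= +√(4/5))

j₁+j₂−J=0  J+j₁−j₂=1  J−j₁+j₂=4  j₁+j₂+J+1=6
(j₁±m₁, j₂±m₂, J±M) = (0,1,1,3,1,4)
P² = 144/5
sum k=0..0:
  [0] +1/6 = 1/6
S = 1/6
C² = P²·S² = 4/5 ; C = +0.894427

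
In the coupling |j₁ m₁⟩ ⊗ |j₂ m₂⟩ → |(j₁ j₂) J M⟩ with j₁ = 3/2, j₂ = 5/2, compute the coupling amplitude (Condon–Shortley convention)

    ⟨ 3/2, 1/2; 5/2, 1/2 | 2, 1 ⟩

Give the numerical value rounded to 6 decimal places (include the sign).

j₁+j₂−J=2  J+j₁−j₂=1  J−j₁+j₂=3  j₁+j₂+J+1=7
(j₁±m₁, j₂±m₂, J±M) = (2,1,3,2,3,1)
P² = 12/7
sum k=0..1:
  [0] +1/12 = 1/12
  [1] −1/2 = -1/2
S = -5/12
C² = P²·S² = 25/84 ; C = -0.545545

−√(25/84) = -0.545545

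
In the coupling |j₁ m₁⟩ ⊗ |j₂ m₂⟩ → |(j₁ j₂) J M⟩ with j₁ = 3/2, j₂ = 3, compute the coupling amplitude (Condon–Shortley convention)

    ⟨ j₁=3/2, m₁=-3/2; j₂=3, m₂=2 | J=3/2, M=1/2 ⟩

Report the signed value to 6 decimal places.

j₁+j₂−J=3  J+j₁−j₂=0  J−j₁+j₂=3  j₁+j₂+J+1=7
(j₁±m₁, j₂±m₂, J±M) = (0,3,5,1,2,1)
P² = 288/7
sum k=3..3:
  [3] −1/12 = -1/12
S = -1/12
C² = P²·S² = 2/7 ; C = -0.534522

-0.534522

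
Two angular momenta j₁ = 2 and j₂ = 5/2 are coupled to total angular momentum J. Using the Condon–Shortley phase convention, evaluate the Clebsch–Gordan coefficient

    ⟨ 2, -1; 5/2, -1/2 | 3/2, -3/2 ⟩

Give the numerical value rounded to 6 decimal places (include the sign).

j₁+j₂−J=3  J+j₁−j₂=1  J−j₁+j₂=2  j₁+j₂+J+1=7
(j₁±m₁, j₂±m₂, J±M) = (1,3,2,3,0,3)
P² = 144/35
sum k=2..2:
  [2] +1/4 = 1/4
S = 1/4
C² = P²·S² = 9/35 ; C = +0.507093

+0.507093  (= +√(9/35))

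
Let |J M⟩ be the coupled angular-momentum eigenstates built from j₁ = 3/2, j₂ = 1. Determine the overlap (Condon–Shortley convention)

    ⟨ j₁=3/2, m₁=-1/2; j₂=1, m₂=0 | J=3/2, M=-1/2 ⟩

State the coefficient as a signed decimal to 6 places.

−√(1/15) ≈ -0.258199

√[4·1!2!1!/5! · 1!2!1!1!1!2!] = √(4/15)
  +(−1)^0/∏(0,1,2,1,0,0)! = 1/2  (running 1/2)
  +(−1)^1/∏(1,0,1,0,1,1)! = -1  (running -1/2)
⟨..|..⟩ = √(4/15)·(-1/2) = -0.258199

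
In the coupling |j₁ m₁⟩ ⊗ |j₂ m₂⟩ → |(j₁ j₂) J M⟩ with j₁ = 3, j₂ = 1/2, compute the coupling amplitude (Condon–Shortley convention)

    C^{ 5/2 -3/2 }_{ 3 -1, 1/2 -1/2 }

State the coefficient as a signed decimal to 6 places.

+0.534522  (= +√(2/7))

√[6·1!5!0!/7! · 2!4!0!1!1!4!] = √(1152/7)
  +(−1)^0/∏(0,1,4,0,1,0)! = 1/24  (running 1/24)
⟨..|..⟩ = √(1152/7)·(1/24) = +0.534522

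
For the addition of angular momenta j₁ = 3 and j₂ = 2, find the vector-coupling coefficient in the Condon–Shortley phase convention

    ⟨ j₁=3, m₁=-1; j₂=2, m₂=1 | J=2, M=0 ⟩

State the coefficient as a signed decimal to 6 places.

+0.377964

j₁+j₂−J=3  J+j₁−j₂=3  J−j₁+j₂=1  j₁+j₂+J+1=8
(j₁±m₁, j₂±m₂, J±M) = (2,4,3,1,2,2)
P² = 36/7
sum k=2..3:
  [2] +1/4 = 1/4
  [3] −1/12 = -1/12
S = 1/6
C² = P²·S² = 1/7 ; C = +0.377964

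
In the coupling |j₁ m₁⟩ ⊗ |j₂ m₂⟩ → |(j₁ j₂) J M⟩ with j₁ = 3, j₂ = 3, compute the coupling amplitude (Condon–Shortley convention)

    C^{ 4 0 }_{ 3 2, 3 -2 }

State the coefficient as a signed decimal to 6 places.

+0.564076  (= +√(7/22))

triangle: 2!·4!·4!/11! = 1152/39916800
(j±m)!: 5!·1!·1!·5!·4!·4! = 8294400
prefactor² = (2J+1)·Δ·N² = 165888/77
  k=0: +1/(0!·2!·1!·1!·3!·3!) = 1/72
  k=1: −1/(1!·1!·0!·0!·4!·4!) = -1/576
Σ = 7/576  ⇒  CG² = 165888/77·7/576² = 7/22
CG = +√(7/22) = +0.564076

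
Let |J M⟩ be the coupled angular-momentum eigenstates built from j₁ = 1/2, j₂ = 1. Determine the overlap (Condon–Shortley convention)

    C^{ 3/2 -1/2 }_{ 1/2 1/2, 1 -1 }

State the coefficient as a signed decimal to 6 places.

+0.577350

j₁+j₂−J=0  J+j₁−j₂=1  J−j₁+j₂=2  j₁+j₂+J+1=4
(j₁±m₁, j₂±m₂, J±M) = (1,0,0,2,1,2)
P² = 4/3
sum k=0..0:
  [0] +1/2 = 1/2
S = 1/2
C² = P²·S² = 1/3 ; C = +0.577350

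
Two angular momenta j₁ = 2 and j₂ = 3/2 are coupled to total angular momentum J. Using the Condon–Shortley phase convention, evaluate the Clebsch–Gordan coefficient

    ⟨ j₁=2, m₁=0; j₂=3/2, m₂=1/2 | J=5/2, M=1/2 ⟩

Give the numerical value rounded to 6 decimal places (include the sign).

−√(3/35) = -0.292770

triangle: 1!·3!·2!/7! = 12/5040
(j±m)!: 2!·2!·2!·1!·3!·2! = 96
prefactor² = (2J+1)·Δ·N² = 48/35
  k=0: +1/(0!·1!·2!·2!·1!·0!) = 1/4
  k=1: −1/(1!·0!·1!·1!·2!·1!) = -1/2
Σ = -1/4  ⇒  CG² = 48/35·(-1/4)² = 3/35
CG = −√(3/35) = -0.292770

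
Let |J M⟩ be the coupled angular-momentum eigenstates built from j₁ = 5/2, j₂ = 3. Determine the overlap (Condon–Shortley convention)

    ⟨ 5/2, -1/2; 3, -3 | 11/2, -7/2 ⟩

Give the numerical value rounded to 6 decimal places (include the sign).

triangle: 0!*5!*6!/12! = 86400/479001600
(j±m)!: 2!*3!*0!*6!*2!*9! = 6270566400
prefactor² = (2J+1)*Δ*N² = 149299200/11
  k=0: +1/(0!*0!*3!*0!*2!*6!) = 1/8640
Σ = 1/8640  ⇒  CG² = 149299200/11*1/8640² = 2/11
CG = +√(2/11) = +0.426401

+√(2/11) ≈ +0.426401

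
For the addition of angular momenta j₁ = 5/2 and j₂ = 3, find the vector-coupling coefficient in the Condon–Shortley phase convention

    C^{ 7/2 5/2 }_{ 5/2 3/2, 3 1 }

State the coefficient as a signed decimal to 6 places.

j₁+j₂−J=2  J+j₁−j₂=3  J−j₁+j₂=4  j₁+j₂+J+1=10
(j₁±m₁, j₂±m₂, J±M) = (4,1,4,2,6,1)
P² = 18432/35
sum k=0..1:
  [0] +1/96 = 1/96
  [1] −1/36 = -1/36
S = -5/288
C² = P²·S² = 10/63 ; C = -0.398410

-0.398410  (= −√(10/63))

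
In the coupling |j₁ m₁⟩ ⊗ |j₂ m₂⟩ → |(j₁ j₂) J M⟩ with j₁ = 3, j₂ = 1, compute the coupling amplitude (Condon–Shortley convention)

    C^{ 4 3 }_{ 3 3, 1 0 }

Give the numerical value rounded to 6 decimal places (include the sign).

j₁+j₂−J=0  J+j₁−j₂=6  J−j₁+j₂=2  j₁+j₂+J+1=9
(j₁±m₁, j₂±m₂, J±M) = (6,0,1,1,7,1)
P² = 129600
sum k=0..0:
  [0] +1/720 = 1/720
S = 1/720
C² = P²·S² = 1/4 ; C = +0.500000

+0.500000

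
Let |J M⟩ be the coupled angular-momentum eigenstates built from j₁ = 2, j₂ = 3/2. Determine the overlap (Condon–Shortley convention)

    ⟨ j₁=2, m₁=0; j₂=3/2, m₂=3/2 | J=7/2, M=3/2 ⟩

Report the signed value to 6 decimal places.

+0.534522  (= +√(2/7))

√[8·0!4!3!/8! · 2!2!3!0!5!2!] = √(1152/7)
  +(−1)^0/∏(0,0,2,3,2,0)! = 1/24  (running 1/24)
⟨..|..⟩ = √(1152/7)·(1/24) = +0.534522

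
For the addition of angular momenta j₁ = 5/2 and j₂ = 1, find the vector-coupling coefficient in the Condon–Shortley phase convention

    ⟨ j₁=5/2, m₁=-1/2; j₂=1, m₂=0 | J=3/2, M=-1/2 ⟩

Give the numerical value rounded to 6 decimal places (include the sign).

-0.632456

√[4·2!3!0!/6! · 2!3!1!1!1!2!] = √(8/5)
  +(−1)^1/∏(1,1,2,0,1,0)! = -1/2  (running -1/2)
⟨..|..⟩ = √(8/5)·(-1/2) = -0.632456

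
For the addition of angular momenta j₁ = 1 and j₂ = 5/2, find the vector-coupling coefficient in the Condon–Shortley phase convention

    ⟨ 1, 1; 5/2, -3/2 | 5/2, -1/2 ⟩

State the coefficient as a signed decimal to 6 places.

+√(16/35) = +0.676123

j₁+j₂−J=1  J+j₁−j₂=1  J−j₁+j₂=4  j₁+j₂+J+1=7
(j₁±m₁, j₂±m₂, J±M) = (2,0,1,4,2,3)
P² = 576/35
sum k=0..0:
  [0] +1/6 = 1/6
S = 1/6
C² = P²·S² = 16/35 ; C = +0.676123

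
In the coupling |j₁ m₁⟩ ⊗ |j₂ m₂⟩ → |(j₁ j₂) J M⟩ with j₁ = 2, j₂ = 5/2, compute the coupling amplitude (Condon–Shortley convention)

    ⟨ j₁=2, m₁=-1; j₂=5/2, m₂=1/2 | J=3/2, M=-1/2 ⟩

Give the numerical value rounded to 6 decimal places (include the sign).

√[4·3!1!2!/7! · 1!3!3!2!1!2!] = √(48/35)
  +(−1)^2/∏(2,1,1,1,0,1)! = 1/2  (running 1/2)
  +(−1)^3/∏(3,0,0,0,1,2)! = -1/12  (running 5/12)
⟨..|..⟩ = √(48/35)·(5/12) = +0.487950

+0.487950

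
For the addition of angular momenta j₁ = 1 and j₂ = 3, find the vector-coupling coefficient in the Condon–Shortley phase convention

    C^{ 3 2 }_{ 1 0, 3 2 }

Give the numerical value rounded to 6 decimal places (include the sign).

triangle: 1!×1!×5!/8! = 120/40320
(j±m)!: 1!×1!×5!×1!×5!×1! = 14400
prefactor² = (2J+1)×Δ×N² = 300
  k=0: +1/(0!×1!×1!×5!×0!×0!) = 1/120
  k=1: −1/(1!×0!×0!×4!×1!×1!) = -1/24
Σ = -1/30  ⇒  CG² = 300×(-1/30)² = 1/3
CG = −√(1/3) = -0.577350

-0.577350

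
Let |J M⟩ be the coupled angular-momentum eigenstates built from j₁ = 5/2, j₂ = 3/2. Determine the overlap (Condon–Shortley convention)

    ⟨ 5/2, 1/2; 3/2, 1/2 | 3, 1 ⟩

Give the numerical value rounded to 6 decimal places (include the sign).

-0.129099  (= −√(1/60))

j₁+j₂−J=1  J+j₁−j₂=4  J−j₁+j₂=2  j₁+j₂+J+1=8
(j₁±m₁, j₂±m₂, J±M) = (3,2,2,1,4,2)
P² = 48/5
sum k=0..1:
  [0] +1/8 = 1/8
  [1] −1/6 = -1/6
S = -1/24
C² = P²·S² = 1/60 ; C = -0.129099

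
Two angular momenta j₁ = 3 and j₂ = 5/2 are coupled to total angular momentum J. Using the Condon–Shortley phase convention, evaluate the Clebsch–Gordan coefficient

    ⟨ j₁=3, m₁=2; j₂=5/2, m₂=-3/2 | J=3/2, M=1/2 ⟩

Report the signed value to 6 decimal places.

√[4·4!2!1!/8! · 5!1!1!4!2!1!] = √(192/7)
  +(−1)^0/∏(0,4,1,1,1,0)! = 1/24  (running 1/24)
  +(−1)^1/∏(1,3,0,0,2,1)! = -1/12  (running -1/24)
⟨..|..⟩ = √(192/7)·(-1/24) = -0.218218

-0.218218  (= −√(1/21))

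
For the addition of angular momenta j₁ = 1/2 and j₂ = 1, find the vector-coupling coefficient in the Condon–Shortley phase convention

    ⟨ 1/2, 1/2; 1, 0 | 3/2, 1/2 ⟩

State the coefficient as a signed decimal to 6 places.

triangle: 0!*1!*2!/4! = 2/24
(j±m)!: 1!*0!*1!*1!*2!*1! = 2
prefactor² = (2J+1)*Δ*N² = 2/3
  k=0: +1/(0!*0!*0!*1!*1!*1!) = 1
Σ = 1  ⇒  CG² = 2/3*1² = 2/3
CG = +√(2/3) = +0.816497

+0.816497  (= +√(2/3))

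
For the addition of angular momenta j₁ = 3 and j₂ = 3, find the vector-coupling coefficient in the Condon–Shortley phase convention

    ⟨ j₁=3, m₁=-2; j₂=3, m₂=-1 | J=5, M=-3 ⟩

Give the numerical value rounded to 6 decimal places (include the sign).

triangle: 1!×5!×5!/12! = 14400/479001600
(j±m)!: 1!×5!×2!×4!×2!×8! = 464486400
prefactor² = (2J+1)×Δ×N² = 153600
  k=0: +1/(0!×1!×5!×2!×0!×3!) = 1/1440
  k=1: −1/(1!×0!×4!×1!×1!×4!) = -1/576
Σ = -1/960  ⇒  CG² = 153600×(-1/960)² = 1/6
CG = −√(1/6) = -0.408248

−√(1/6) = -0.408248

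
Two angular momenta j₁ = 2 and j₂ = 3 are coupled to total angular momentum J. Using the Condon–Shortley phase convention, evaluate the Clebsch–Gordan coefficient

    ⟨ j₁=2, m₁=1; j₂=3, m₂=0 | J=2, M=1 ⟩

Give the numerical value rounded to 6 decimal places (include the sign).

√[5·3!1!3!/8! · 3!1!3!3!3!1!] = √(81/14)
  +(−1)^0/∏(0,3,1,3,0,0)! = 1/36  (running 1/36)
  +(−1)^1/∏(1,2,0,2,1,1)! = -1/4  (running -2/9)
⟨..|..⟩ = √(81/14)·(-2/9) = -0.534522

-0.534522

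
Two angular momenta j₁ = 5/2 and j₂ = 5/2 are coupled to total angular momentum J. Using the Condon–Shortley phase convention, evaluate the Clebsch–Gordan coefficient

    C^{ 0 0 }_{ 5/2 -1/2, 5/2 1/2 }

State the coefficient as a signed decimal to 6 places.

-0.408248

j₁+j₂−J=5  J+j₁−j₂=0  J−j₁+j₂=0  j₁+j₂+J+1=6
(j₁±m₁, j₂±m₂, J±M) = (2,3,3,2,0,0)
P² = 24
sum k=3..3:
  [3] −1/12 = -1/12
S = -1/12
C² = P²·S² = 1/6 ; C = -0.408248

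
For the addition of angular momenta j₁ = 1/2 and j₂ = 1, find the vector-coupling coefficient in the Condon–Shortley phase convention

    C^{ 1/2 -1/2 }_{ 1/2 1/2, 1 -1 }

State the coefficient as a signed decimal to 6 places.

j₁+j₂−J=1  J+j₁−j₂=0  J−j₁+j₂=1  j₁+j₂+J+1=3
(j₁±m₁, j₂±m₂, J±M) = (1,0,0,2,0,1)
P² = 2/3
sum k=0..0:
  [0] +1/1 = 1
S = 1
C² = P²·S² = 2/3 ; C = +0.816497

+√(2/3) = +0.816497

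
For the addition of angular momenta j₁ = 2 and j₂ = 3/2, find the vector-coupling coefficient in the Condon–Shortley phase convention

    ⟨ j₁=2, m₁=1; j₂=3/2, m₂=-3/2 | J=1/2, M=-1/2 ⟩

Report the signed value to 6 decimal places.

+0.316228  (= +√(1/10))

√[2·3!1!0!/5! · 3!1!0!3!0!1!] = √(18/5)
  +(−1)^0/∏(0,3,1,0,0,0)! = 1/6  (running 1/6)
⟨..|..⟩ = √(18/5)·(1/6) = +0.316228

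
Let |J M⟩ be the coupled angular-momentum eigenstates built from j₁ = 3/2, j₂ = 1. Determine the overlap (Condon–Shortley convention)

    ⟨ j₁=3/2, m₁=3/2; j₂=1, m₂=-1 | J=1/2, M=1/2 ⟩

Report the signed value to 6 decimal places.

+0.707107

triangle: 2!*1!*0!/4! = 2/24
(j±m)!: 3!*0!*0!*2!*1!*0! = 12
prefactor² = (2J+1)*Δ*N² = 2
  k=0: +1/(0!*2!*0!*0!*1!*0!) = 1/2
Σ = 1/2  ⇒  CG² = 2*1/2² = 1/2
CG = +√(1/2) = +0.707107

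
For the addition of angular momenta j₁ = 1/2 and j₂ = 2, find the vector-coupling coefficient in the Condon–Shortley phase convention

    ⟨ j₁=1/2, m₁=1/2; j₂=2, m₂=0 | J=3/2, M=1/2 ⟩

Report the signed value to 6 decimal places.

+√(2/5) = +0.632456

√[4·1!0!3!/5! · 1!0!2!2!2!1!] = √(8/5)
  +(−1)^0/∏(0,1,0,2,0,1)! = 1/2  (running 1/2)
⟨..|..⟩ = √(8/5)·(1/2) = +0.632456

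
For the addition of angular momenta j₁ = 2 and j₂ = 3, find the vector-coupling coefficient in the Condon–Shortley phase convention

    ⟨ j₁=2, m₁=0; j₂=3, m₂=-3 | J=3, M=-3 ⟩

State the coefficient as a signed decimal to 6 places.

+√(5/12) = +0.645497

√[7·2!2!4!/9! · 2!2!0!6!0!6!] = √(3840)
  +(−1)^0/∏(0,2,2,0,0,4)! = 1/96  (running 1/96)
⟨..|..⟩ = √(3840)·(1/96) = +0.645497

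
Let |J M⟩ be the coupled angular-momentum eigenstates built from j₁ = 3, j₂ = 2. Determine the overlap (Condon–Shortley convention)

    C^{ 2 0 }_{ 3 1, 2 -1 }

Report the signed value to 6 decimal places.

−√(1/7) ≈ -0.377964

j₁+j₂−J=3  J+j₁−j₂=3  J−j₁+j₂=1  j₁+j₂+J+1=8
(j₁±m₁, j₂±m₂, J±M) = (4,2,1,3,2,2)
P² = 36/7
sum k=0..1:
  [0] +1/12 = 1/12
  [1] −1/4 = -1/4
S = -1/6
C² = P²·S² = 1/7 ; C = -0.377964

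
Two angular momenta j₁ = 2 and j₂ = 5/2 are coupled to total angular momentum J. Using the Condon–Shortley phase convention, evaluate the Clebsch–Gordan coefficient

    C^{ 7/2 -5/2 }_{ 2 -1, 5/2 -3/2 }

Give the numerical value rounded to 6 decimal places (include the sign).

+0.125988  (= +√(1/63))

√[8·1!3!4!/9! · 1!3!1!4!1!6!] = √(2304/7)
  +(−1)^0/∏(0,1,3,1,0,3)! = 1/36  (running 1/36)
  +(−1)^1/∏(1,0,2,0,1,4)! = -1/48  (running 1/144)
⟨..|..⟩ = √(2304/7)·(1/144) = +0.125988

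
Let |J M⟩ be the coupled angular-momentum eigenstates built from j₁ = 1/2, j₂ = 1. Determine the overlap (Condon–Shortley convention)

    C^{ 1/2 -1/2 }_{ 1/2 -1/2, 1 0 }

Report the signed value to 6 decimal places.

-0.577350  (= −√(1/3))

triangle: 1!·0!·1!/3! = 1/6
(j±m)!: 0!·1!·1!·1!·0!·1! = 1
prefactor² = (2J+1)·Δ·N² = 1/3
  k=1: −1/(1!·0!·0!·0!·0!·1!) = -1
Σ = -1  ⇒  CG² = 1/3·(-1)² = 1/3
CG = −√(1/3) = -0.577350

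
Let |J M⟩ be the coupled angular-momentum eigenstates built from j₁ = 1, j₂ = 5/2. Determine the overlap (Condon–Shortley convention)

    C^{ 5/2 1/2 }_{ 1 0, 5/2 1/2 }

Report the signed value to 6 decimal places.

j₁+j₂−J=1  J+j₁−j₂=1  J−j₁+j₂=4  j₁+j₂+J+1=7
(j₁±m₁, j₂±m₂, J±M) = (1,1,3,2,3,2)
P² = 144/35
sum k=0..1:
  [0] +1/6 = 1/6
  [1] −1/4 = -1/4
S = -1/12
C² = P²·S² = 1/35 ; C = -0.169031

-0.169031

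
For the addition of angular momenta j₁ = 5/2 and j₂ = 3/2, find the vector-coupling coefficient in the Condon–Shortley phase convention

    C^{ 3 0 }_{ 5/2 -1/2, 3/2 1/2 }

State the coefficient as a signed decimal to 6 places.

j₁+j₂−J=1  J+j₁−j₂=4  J−j₁+j₂=2  j₁+j₂+J+1=8
(j₁±m₁, j₂±m₂, J±M) = (2,3,2,1,3,3)
P² = 36/5
sum k=0..1:
  [0] +1/12 = 1/12
  [1] −1/4 = -1/4
S = -1/6
C² = P²·S² = 1/5 ; C = -0.447214

−√(1/5) ≈ -0.447214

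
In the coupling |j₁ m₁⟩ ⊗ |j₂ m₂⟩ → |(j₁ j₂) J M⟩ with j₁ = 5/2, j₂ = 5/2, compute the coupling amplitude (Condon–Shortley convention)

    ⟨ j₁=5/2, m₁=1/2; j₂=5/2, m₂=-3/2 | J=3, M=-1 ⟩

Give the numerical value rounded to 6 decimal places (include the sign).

+0.182574  (= +√(1/30))

√[7·2!3!3!/9! · 3!2!1!4!2!4!] = √(96/5)
  +(−1)^0/∏(0,2,2,1,1,2)! = 1/8  (running 1/8)
  +(−1)^1/∏(1,1,1,0,2,3)! = -1/12  (running 1/24)
⟨..|..⟩ = √(96/5)·(1/24) = +0.182574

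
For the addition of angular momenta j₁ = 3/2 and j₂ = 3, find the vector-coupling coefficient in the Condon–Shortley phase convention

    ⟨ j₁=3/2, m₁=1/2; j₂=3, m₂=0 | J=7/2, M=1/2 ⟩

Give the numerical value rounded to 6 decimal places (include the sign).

√[8·1!2!5!/9! · 2!1!3!3!4!3!] = √(384/7)
  +(−1)^0/∏(0,1,1,3,1,2)! = 1/12  (running 1/12)
  +(−1)^1/∏(1,0,0,2,2,3)! = -1/24  (running 1/24)
⟨..|..⟩ = √(384/7)·(1/24) = +0.308607

+0.308607  (= +√(2/21))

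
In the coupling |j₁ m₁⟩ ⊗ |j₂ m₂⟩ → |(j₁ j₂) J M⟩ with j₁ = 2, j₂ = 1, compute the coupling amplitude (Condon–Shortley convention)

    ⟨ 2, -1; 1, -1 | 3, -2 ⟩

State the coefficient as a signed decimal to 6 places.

triangle: 0!·4!·2!/7! = 48/5040
(j±m)!: 1!·3!·0!·2!·1!·5! = 1440
prefactor² = (2J+1)·Δ·N² = 96
  k=0: +1/(0!·0!·3!·0!·1!·2!) = 1/12
Σ = 1/12  ⇒  CG² = 96·1/12² = 2/3
CG = +√(2/3) = +0.816497

+√(2/3) ≈ +0.816497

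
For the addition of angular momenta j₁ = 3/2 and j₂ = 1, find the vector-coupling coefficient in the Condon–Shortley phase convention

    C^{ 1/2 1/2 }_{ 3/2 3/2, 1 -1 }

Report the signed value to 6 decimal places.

√[2·2!1!0!/4! · 3!0!0!2!1!0!] = √(2)
  +(−1)^0/∏(0,2,0,0,1,0)! = 1/2  (running 1/2)
⟨..|..⟩ = √(2)·(1/2) = +0.707107

+0.707107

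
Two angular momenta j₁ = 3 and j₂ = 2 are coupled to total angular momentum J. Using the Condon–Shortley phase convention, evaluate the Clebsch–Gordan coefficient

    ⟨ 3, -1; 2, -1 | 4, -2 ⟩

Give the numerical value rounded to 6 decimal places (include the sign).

+√(1/28) ≈ +0.188982

triangle: 1!*5!*3!/10! = 720/3628800
(j±m)!: 2!*4!*1!*3!*2!*6! = 414720
prefactor² = (2J+1)*Δ*N² = 5184/7
  k=0: +1/(0!*1!*4!*1!*1!*2!) = 1/48
  k=1: −1/(1!*0!*3!*0!*2!*3!) = -1/72
Σ = 1/144  ⇒  CG² = 5184/7*1/144² = 1/28
CG = +√(1/28) = +0.188982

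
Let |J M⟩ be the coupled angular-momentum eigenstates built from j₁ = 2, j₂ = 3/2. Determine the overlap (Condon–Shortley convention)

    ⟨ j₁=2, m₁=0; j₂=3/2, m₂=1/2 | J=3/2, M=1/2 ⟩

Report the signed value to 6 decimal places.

j₁+j₂−J=2  J+j₁−j₂=2  J−j₁+j₂=1  j₁+j₂+J+1=6
(j₁±m₁, j₂±m₂, J±M) = (2,2,2,1,2,1)
P² = 16/45
sum k=1..2:
  [1] −1/1 = -1
  [2] +1/4 = 1/4
S = -3/4
C² = P²·S² = 1/5 ; C = -0.447214

-0.447214  (= −√(1/5))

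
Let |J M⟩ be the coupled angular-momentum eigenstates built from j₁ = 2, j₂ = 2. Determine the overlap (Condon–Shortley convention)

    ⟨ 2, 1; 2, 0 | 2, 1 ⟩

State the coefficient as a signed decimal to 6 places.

j₁+j₂−J=2  J+j₁−j₂=2  J−j₁+j₂=2  j₁+j₂+J+1=7
(j₁±m₁, j₂±m₂, J±M) = (3,1,2,2,3,1)
P² = 8/7
sum k=0..1:
  [0] +1/4 = 1/4
  [1] −1/2 = -1/2
S = -1/4
C² = P²·S² = 1/14 ; C = -0.267261

−√(1/14) ≈ -0.267261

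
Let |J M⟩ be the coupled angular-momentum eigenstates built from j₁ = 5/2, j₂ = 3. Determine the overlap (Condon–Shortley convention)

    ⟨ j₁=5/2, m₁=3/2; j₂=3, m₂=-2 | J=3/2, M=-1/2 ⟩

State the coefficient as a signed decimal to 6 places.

−√(1/21) ≈ -0.218218

triangle: 4!·1!·2!/8! = 48/40320
(j±m)!: 4!·1!·1!·5!·1!·2! = 5760
prefactor² = (2J+1)·Δ·N² = 192/7
  k=0: +1/(0!·4!·1!·1!·0!·1!) = 1/24
  k=1: −1/(1!·3!·0!·0!·1!·2!) = -1/12
Σ = -1/24  ⇒  CG² = 192/7·(-1/24)² = 1/21
CG = −√(1/21) = -0.218218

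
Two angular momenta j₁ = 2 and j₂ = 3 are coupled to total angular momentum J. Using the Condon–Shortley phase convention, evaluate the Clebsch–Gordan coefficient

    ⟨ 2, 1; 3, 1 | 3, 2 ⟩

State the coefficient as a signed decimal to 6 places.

j₁+j₂−J=2  J+j₁−j₂=2  J−j₁+j₂=4  j₁+j₂+J+1=9
(j₁±m₁, j₂±m₂, J±M) = (3,1,4,2,5,1)
P² = 64
sum k=0..1:
  [0] +1/48 = 1/48
  [1] −1/12 = -1/12
S = -1/16
C² = P²·S² = 1/4 ; C = -0.500000

-0.500000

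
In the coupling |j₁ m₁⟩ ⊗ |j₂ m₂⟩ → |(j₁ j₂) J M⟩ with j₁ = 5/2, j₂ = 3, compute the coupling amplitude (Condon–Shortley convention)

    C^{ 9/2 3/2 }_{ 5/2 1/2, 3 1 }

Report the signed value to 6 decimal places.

−√(5/231) = -0.147122

j₁+j₂−J=1  J+j₁−j₂=4  J−j₁+j₂=5  j₁+j₂+J+1=11
(j₁±m₁, j₂±m₂, J±M) = (3,2,4,2,6,3)
P² = 138240/77
sum k=0..1:
  [0] +1/96 = 1/96
  [1] −1/72 = -1/72
S = -1/288
C² = P²·S² = 5/231 ; C = -0.147122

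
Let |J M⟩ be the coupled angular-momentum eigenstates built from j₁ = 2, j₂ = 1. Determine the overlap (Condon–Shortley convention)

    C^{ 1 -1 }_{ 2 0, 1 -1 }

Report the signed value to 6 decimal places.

+0.316228

√[3·2!2!0!/5! · 2!2!0!2!0!2!] = √(8/5)
  +(−1)^0/∏(0,2,2,0,0,0)! = 1/4  (running 1/4)
⟨..|..⟩ = √(8/5)·(1/4) = +0.316228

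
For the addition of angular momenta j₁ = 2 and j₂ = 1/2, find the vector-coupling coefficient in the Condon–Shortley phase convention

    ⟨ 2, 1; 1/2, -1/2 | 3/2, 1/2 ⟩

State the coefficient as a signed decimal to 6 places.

√[4·1!3!0!/5! · 3!1!0!1!2!1!] = √(12/5)
  +(−1)^0/∏(0,1,1,0,2,0)! = 1/2  (running 1/2)
⟨..|..⟩ = √(12/5)·(1/2) = +0.774597

+√(3/5) = +0.774597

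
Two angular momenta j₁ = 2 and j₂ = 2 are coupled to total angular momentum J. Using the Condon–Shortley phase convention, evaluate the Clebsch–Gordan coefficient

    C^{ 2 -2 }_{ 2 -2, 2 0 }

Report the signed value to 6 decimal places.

+√(2/7) ≈ +0.534522

j₁+j₂−J=2  J+j₁−j₂=2  J−j₁+j₂=2  j₁+j₂+J+1=7
(j₁±m₁, j₂±m₂, J±M) = (0,4,2,2,0,4)
P² = 128/7
sum k=2..2:
  [2] +1/8 = 1/8
S = 1/8
C² = P²·S² = 2/7 ; C = +0.534522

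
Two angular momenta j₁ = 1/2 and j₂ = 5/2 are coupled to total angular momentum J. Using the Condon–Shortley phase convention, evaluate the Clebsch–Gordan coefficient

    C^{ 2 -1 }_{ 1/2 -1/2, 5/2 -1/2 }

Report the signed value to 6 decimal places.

-0.577350

triangle: 1!·0!·4!/6! = 24/720
(j±m)!: 0!·1!·2!·3!·1!·3! = 72
prefactor² = (2J+1)·Δ·N² = 12
  k=1: −1/(1!·0!·0!·1!·0!·3!) = -1/6
Σ = -1/6  ⇒  CG² = 12·(-1/6)² = 1/3
CG = −√(1/3) = -0.577350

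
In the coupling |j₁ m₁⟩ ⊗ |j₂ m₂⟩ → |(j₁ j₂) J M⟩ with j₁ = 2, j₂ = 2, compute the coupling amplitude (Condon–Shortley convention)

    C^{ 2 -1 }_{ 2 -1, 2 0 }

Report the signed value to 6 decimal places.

√[5·2!2!2!/7! · 1!3!2!2!1!3!] = √(8/7)
  +(−1)^1/∏(1,1,2,1,0,1)! = -1/2  (running -1/2)
  +(−1)^2/∏(2,0,1,0,1,2)! = 1/4  (running -1/4)
⟨..|..⟩ = √(8/7)·(-1/4) = -0.267261

−√(1/14) = -0.267261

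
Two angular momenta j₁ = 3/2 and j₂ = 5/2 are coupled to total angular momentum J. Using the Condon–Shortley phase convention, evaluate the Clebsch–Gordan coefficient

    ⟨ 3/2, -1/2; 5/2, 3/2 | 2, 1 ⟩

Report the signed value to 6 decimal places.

triangle: 2!·1!·3!/7! = 12/5040
(j±m)!: 1!·2!·4!·1!·3!·1! = 288
prefactor² = (2J+1)·Δ·N² = 24/7
  k=1: −1/(1!·1!·1!·3!·0!·0!) = -1/6
  k=2: +1/(2!·0!·0!·2!·1!·1!) = 1/4
Σ = 1/12  ⇒  CG² = 24/7·1/12² = 1/42
CG = +√(1/42) = +0.154303

+√(1/42) ≈ +0.154303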